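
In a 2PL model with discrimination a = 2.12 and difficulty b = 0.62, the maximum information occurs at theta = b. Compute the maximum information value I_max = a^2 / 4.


For 2PL, max info at theta = b = 0.62
I_max = a^2 / 4 = 2.12^2 / 4
= 4.4944 / 4
I_max = 1.1236

1.1236


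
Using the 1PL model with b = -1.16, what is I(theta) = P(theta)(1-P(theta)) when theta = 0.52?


P = 1/(1+exp(-(0.52--1.16))) = 0.8429
I = P*(1-P) = 0.8429 * 0.1571
I = 0.1324

0.1324


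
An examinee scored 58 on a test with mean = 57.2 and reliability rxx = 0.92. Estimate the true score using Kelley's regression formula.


T_est = rxx * X + (1 - rxx) * mean
T_est = 0.92 * 58 + 0.08 * 57.2
T_est = 53.36 + 4.576
T_est = 57.936

57.936


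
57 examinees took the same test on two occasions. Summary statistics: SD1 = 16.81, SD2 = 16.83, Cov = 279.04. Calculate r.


r = cov(X,Y) / (SD_X * SD_Y)
r = 279.04 / (16.81 * 16.83)
r = 279.04 / 282.9123
r = 0.9863

0.9863


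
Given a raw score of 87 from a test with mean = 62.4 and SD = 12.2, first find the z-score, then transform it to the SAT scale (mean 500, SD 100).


z = (X - mean) / SD = (87 - 62.4) / 12.2
z = 24.6 / 12.2
z = 2.0164
SAT-scale = SAT = 500 + 100z
Carry z at full precision (z = 24.6 / 12.2) into the conversion:
SAT-scale = 500 + 100 * (24.6 / 12.2) = 500 + 2460 / 12.2
SAT-scale = 500 + 201.6393
SAT-scale = 701.6393

701.6393


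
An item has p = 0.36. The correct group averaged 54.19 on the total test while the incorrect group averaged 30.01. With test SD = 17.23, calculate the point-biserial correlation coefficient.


q = 1 - p = 0.64
rpb = ((M1 - M0) / SD) * sqrt(p * q)
rpb = ((54.19 - 30.01) / 17.23) * sqrt(0.36 * 0.64)
rpb = 0.6736

0.6736


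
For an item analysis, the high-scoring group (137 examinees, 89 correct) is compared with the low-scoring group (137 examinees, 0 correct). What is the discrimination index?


p_upper = 89/137 = 0.6496
p_lower = 0/137 = 0.0
D = 0.6496 - 0.0 = 0.6496

0.6496


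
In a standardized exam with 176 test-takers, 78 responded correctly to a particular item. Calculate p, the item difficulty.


Item difficulty p = number correct / total examinees
p = 78 / 176
p = 0.4432

0.4432


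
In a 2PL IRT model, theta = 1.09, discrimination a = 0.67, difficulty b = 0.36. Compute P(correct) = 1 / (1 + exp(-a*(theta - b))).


a*(theta - b) = 0.67 * (1.09 - 0.36) = 0.4891
exp(-0.4891) = 0.6132
P = 1 / (1 + 0.6132)
P = 0.6199

0.6199


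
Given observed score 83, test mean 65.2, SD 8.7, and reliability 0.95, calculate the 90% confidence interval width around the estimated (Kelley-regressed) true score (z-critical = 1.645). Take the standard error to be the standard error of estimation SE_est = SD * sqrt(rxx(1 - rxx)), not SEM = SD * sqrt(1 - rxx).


True score estimate = 0.95*83 + 0.05*65.2 = 82.11
SE_est = SD * sqrt(rxx * (1 - rxx)) = 8.7 * sqrt(0.95 * 0.05) = 8.7 * sqrt(0.0475) = 1.896121
CI = T_est +/- z * SE_est, so width = 2 * z * SE_est = 2 * 1.645 * 1.896121
Width = 6.2382

6.2382


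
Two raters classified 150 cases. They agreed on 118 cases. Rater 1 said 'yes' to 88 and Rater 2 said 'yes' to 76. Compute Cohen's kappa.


P_o = 118/150 = 0.786667
P_e = (88*76 + 62*74) / 22500 = 0.501156
kappa = (P_o - P_e) / (1 - P_e)
kappa = (0.786667 - 0.501156) / (1 - 0.501156)
kappa = 0.5723

0.5723


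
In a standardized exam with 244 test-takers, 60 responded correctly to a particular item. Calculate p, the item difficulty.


Item difficulty p = number correct / total examinees
p = 60 / 244
p = 0.2459

0.2459


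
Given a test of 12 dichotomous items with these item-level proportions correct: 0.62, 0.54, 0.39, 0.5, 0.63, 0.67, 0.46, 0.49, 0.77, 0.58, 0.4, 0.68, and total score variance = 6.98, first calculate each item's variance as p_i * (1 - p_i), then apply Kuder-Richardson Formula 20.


For each item, compute p_i * q_i:
  Item 1: 0.62 * 0.38 = 0.2356
  Item 2: 0.54 * 0.46 = 0.2484
  Item 3: 0.39 * 0.61 = 0.2379
  Item 4: 0.5 * 0.5 = 0.25
  Item 5: 0.63 * 0.37 = 0.2331
  Item 6: 0.67 * 0.33 = 0.2211
  Item 7: 0.46 * 0.54 = 0.2484
  Item 8: 0.49 * 0.51 = 0.2499
  Item 9: 0.77 * 0.23 = 0.1771
  Item 10: 0.58 * 0.42 = 0.2436
  Item 11: 0.4 * 0.6 = 0.24
  Item 12: 0.68 * 0.32 = 0.2176
Sum(p_i * q_i) = 0.2356 + 0.2484 + 0.2379 + 0.25 + 0.2331 + 0.2211 + 0.2484 + 0.2499 + 0.1771 + 0.2436 + 0.24 + 0.2176 = 2.8027
KR-20 = (k/(k-1)) * (1 - Sum(p_i*q_i) / Var_total)
= (12/11) * (1 - 2.8027/6.98)
= 1.0909 * 0.5985
KR-20 = 0.6529

0.6529


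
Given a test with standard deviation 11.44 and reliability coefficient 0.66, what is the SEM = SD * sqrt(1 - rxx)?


SEM = SD * sqrt(1 - rxx)
SEM = 11.44 * sqrt(1 - 0.66)
SEM = 11.44 * sqrt(0.34) = 11.44 * 0.583095
SEM = 6.6706

6.6706


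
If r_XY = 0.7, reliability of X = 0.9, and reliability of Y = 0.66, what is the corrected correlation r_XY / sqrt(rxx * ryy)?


r_corrected = rxy / sqrt(rxx * ryy)
= 0.7 / sqrt(0.9 * 0.66)
= 0.7 / sqrt(0.594)
= 0.7 / 0.770714
r_corrected = 0.9082

0.9082


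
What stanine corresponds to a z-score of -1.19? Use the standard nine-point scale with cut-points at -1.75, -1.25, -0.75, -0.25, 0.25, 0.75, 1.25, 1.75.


Stanine boundaries: [-1.75, -1.25, -0.75, -0.25, 0.25, 0.75, 1.25, 1.75]
z = -1.19
Check each boundary:
  z >= -1.75 -> could be stanine 2
  z >= -1.25 -> could be stanine 3
  z < -0.75
  z < -0.25
  z < 0.25
  z < 0.75
  z < 1.25
  z < 1.75
Highest qualifying boundary gives stanine = 3

3


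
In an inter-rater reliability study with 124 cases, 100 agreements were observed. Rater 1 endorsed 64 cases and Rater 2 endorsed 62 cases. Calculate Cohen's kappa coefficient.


P_o = 100/124 = 0.806452
P_e = (64*62 + 60*62) / 15376 = 0.5
kappa = (P_o - P_e) / (1 - P_e)
kappa = (0.806452 - 0.5) / (1 - 0.5)
kappa = 0.6129

0.6129


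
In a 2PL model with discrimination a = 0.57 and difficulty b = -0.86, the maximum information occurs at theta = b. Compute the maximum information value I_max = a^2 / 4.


For 2PL, max info at theta = b = -0.86
I_max = a^2 / 4 = 0.57^2 / 4
= 0.3249 / 4
I_max = 0.0812

0.0812


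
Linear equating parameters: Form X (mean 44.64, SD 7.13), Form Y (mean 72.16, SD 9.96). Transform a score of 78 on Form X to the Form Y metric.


slope = SD_Y / SD_X = 9.96 / 7.13 ~ 1.3969
intercept = mean_Y - slope * mean_X = 72.16 - (9.96 / 7.13) * 44.64 ~ 9.8017
Y = slope * X + intercept. To avoid rounding drift from the rounded slope/intercept, evaluate the equivalent form Y = mean_Y + SD_Y * (X - mean_X) / SD_X at full precision:
Y = 72.16 + 9.96 * (78 - 44.64) / 7.13
Y = 72.16 + 9.96 * 33.36 / 7.13
Y = 72.16 + 332.2656 / 7.13
Y = 72.16 + 46.6011
Y = 118.7611

118.7611


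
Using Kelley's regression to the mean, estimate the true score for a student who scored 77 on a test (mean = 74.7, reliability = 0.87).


T_est = rxx * X + (1 - rxx) * mean
T_est = 0.87 * 77 + 0.13 * 74.7
T_est = 66.99 + 9.711
T_est = 76.701

76.701


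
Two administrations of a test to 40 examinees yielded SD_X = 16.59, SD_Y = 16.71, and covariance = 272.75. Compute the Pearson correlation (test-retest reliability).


r = cov(X,Y) / (SD_X * SD_Y)
r = 272.75 / (16.59 * 16.71)
r = 272.75 / 277.2189
r = 0.9839

0.9839


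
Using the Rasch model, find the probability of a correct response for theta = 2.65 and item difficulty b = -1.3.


theta - b = 2.65 - -1.3 = 3.95
exp(-(theta - b)) = exp(-3.95) = 0.0193
P = 1 / (1 + 0.0193)
P = 0.9811

0.9811


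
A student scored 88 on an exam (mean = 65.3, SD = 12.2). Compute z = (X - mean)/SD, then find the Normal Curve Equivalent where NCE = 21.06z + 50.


z = (X - mean) / SD = (88 - 65.3) / 12.2
z = 22.7 / 12.2
z = 1.8607
NCE = NCE = 21.06z + 50
Carry z at full precision (z = 22.7 / 12.2) into the conversion:
NCE = 21.06 * (22.7 / 12.2) + 50 = 478.062 / 12.2 + 50
NCE = 39.1854 + 50
NCE = 89.1854

89.1854


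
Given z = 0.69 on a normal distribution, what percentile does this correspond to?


CDF(z) = 0.5 * (1 + erf(z/sqrt(2)))
erf(0.4879) = 0.5098
CDF = 0.7549
Percentile rank = 0.7549 * 100 = 75.49

75.49


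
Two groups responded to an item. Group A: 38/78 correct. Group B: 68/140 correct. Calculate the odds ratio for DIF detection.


Odds_A = 38/40 = 0.95
Odds_B = 68/72 = 0.9444
OR = Odds_A / Odds_B = 0.95 / 0.9444
Exactly, OR = (38 * 72) / (40 * 68) = 2736 / 2720
OR = 1.0059

1.0059


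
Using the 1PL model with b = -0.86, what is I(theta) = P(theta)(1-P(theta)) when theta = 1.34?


P = 1/(1+exp(-(1.34--0.86))) = 0.9002
I = P*(1-P) = 0.9002 * 0.0998
I = 0.0898

0.0898


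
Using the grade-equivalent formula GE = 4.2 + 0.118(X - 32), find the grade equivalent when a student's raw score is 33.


raw - median = 33 - 32 = 1
slope * diff = 0.118 * 1 = 0.118
GE = 4.2 + 0.118
GE = 4.318

4.318


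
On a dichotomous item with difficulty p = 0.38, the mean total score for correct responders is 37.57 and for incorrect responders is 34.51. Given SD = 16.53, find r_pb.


q = 1 - p = 0.62
rpb = ((M1 - M0) / SD) * sqrt(p * q)
rpb = ((37.57 - 34.51) / 16.53) * sqrt(0.38 * 0.62)
rpb = 0.0899

0.0899


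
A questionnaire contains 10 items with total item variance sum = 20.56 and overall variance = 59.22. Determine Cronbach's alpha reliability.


alpha = (k/(k-1)) * (1 - sum(si^2)/s_total^2)
= (10/9) * (1 - 20.56/59.22)
alpha = 0.7254

0.7254


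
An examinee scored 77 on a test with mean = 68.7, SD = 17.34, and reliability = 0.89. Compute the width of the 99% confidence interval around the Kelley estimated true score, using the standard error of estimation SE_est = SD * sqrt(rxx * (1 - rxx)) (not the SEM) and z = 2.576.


True score estimate = 0.89*77 + 0.11*68.7 = 76.087
SE_est = SD * sqrt(rxx * (1 - rxx)) = 17.34 * sqrt(0.89 * 0.11) = 17.34 * sqrt(0.0979) = 5.425508
CI = T_est +/- z * SE_est, so width = 2 * z * SE_est = 2 * 2.576 * 5.425508
Width = 27.9522

27.9522


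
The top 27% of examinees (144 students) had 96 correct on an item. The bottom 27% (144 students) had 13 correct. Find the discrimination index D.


p_upper = 96/144 = 0.6667
p_lower = 13/144 = 0.0903
D = 0.6667 - 0.0903 = 0.5764

0.5764


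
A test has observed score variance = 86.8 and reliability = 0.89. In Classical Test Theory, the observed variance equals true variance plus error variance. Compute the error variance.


var_true = rxx * var_obs = 0.89 * 86.8 = 77.252
var_error = var_obs - var_true
var_error = 86.8 - 77.252
var_error = 9.548

9.548


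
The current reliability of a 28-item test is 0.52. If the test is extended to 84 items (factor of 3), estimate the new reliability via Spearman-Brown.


r_new = (n * rxx) / (1 + (n-1) * rxx)
r_new = (3 * 0.52) / (1 + 2 * 0.52)
r_new = 1.56 / 2.04
r_new = 0.7647

0.7647


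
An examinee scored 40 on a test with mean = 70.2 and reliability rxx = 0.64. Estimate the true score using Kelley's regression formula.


T_est = rxx * X + (1 - rxx) * mean
T_est = 0.64 * 40 + 0.36 * 70.2
T_est = 25.6 + 25.272
T_est = 50.872

50.872


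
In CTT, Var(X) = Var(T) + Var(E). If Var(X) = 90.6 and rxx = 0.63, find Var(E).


var_true = rxx * var_obs = 0.63 * 90.6 = 57.078
var_error = var_obs - var_true
var_error = 90.6 - 57.078
var_error = 33.522

33.522


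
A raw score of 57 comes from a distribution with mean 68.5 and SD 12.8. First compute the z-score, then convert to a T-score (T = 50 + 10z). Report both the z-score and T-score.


z = (X - mean) / SD = (57 - 68.5) / 12.8
z = -11.5 / 12.8
z = -0.8984
T-score = T = 50 + 10z
Carry z at full precision (z = -11.5 / 12.8) into the conversion:
T-score = 50 + 10 * (-11.5 / 12.8) = 50 + -115 / 12.8
T-score = 50 + -8.9844
T-score = 41.0156

41.0156


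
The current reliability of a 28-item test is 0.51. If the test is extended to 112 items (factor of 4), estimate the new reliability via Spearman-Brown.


r_new = (n * rxx) / (1 + (n-1) * rxx)
r_new = (4 * 0.51) / (1 + 3 * 0.51)
r_new = 2.04 / 2.53
r_new = 0.8063

0.8063


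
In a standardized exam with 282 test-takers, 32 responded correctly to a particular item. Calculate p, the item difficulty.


Item difficulty p = number correct / total examinees
p = 32 / 282
p = 0.1135

0.1135


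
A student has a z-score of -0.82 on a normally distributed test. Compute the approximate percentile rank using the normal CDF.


CDF(z) = 0.5 * (1 + erf(z/sqrt(2)))
erf(-0.5798) = -0.5878
CDF = 0.2061
Percentile rank = 0.2061 * 100 = 20.61

20.61


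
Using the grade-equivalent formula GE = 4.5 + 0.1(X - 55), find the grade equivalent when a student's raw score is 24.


raw - median = 24 - 55 = -31
slope * diff = 0.1 * -31 = -3.1
GE = 4.5 + -3.1
GE = 1.4

1.4


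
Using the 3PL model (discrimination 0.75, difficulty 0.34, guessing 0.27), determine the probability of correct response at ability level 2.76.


logit = 0.75*(2.76 - 0.34) = 1.815
P* = 1/(1 + exp(-1.815)) = 0.86
P = 0.27 + (1 - 0.27) * 0.86
P = 0.8978

0.8978


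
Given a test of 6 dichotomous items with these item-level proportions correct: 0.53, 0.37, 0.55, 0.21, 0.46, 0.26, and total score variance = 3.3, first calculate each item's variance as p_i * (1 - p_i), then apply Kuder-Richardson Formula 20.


For each item, compute p_i * q_i:
  Item 1: 0.53 * 0.47 = 0.2491
  Item 2: 0.37 * 0.63 = 0.2331
  Item 3: 0.55 * 0.45 = 0.2475
  Item 4: 0.21 * 0.79 = 0.1659
  Item 5: 0.46 * 0.54 = 0.2484
  Item 6: 0.26 * 0.74 = 0.1924
Sum(p_i * q_i) = 0.2491 + 0.2331 + 0.2475 + 0.1659 + 0.2484 + 0.1924 = 1.3364
KR-20 = (k/(k-1)) * (1 - Sum(p_i*q_i) / Var_total)
= (6/5) * (1 - 1.3364/3.3)
= 1.2 * 0.595
KR-20 = 0.714

0.714


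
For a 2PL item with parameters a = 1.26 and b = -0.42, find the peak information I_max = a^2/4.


For 2PL, max info at theta = b = -0.42
I_max = a^2 / 4 = 1.26^2 / 4
= 1.5876 / 4
I_max = 0.3969

0.3969


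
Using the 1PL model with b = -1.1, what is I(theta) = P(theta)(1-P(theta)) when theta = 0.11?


P = 1/(1+exp(-(0.11--1.1))) = 0.7703
I = P*(1-P) = 0.7703 * 0.2297
I = 0.1769

0.1769


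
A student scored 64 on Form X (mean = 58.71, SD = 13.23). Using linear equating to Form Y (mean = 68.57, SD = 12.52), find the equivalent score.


slope = SD_Y / SD_X = 12.52 / 13.23 ~ 0.9463
intercept = mean_Y - slope * mean_X = 68.57 - (12.52 / 13.23) * 58.71 ~ 13.0107
Y = slope * X + intercept. To avoid rounding drift from the rounded slope/intercept, evaluate the equivalent form Y = mean_Y + SD_Y * (X - mean_X) / SD_X at full precision:
Y = 68.57 + 12.52 * (64 - 58.71) / 13.23
Y = 68.57 + 12.52 * 5.29 / 13.23
Y = 68.57 + 66.2308 / 13.23
Y = 68.57 + 5.0061
Y = 73.5761

73.5761


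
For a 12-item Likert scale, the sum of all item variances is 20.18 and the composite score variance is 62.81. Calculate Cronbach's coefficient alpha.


alpha = (k/(k-1)) * (1 - sum(si^2)/s_total^2)
= (12/11) * (1 - 20.18/62.81)
alpha = 0.7404

0.7404


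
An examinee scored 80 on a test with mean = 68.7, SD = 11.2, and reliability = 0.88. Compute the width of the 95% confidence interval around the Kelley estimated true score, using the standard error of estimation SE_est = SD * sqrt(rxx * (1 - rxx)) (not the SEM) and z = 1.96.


True score estimate = 0.88*80 + 0.12*68.7 = 78.644
SE_est = SD * sqrt(rxx * (1 - rxx)) = 11.2 * sqrt(0.88 * 0.12) = 11.2 * sqrt(0.1056) = 3.639569
CI = T_est +/- z * SE_est, so width = 2 * z * SE_est = 2 * 1.96 * 3.639569
Width = 14.2671

14.2671


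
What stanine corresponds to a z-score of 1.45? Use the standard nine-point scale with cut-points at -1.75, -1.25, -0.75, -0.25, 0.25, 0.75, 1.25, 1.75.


Stanine boundaries: [-1.75, -1.25, -0.75, -0.25, 0.25, 0.75, 1.25, 1.75]
z = 1.45
Check each boundary:
  z >= -1.75 -> could be stanine 2
  z >= -1.25 -> could be stanine 3
  z >= -0.75 -> could be stanine 4
  z >= -0.25 -> could be stanine 5
  z >= 0.25 -> could be stanine 6
  z >= 0.75 -> could be stanine 7
  z >= 1.25 -> could be stanine 8
  z < 1.75
Highest qualifying boundary gives stanine = 8

8


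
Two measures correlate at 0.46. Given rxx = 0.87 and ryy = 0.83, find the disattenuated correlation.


r_corrected = rxy / sqrt(rxx * ryy)
= 0.46 / sqrt(0.87 * 0.83)
= 0.46 / sqrt(0.7221)
= 0.46 / 0.849765
r_corrected = 0.5413

0.5413


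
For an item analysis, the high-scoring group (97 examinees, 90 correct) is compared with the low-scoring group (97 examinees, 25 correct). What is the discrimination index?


p_upper = 90/97 = 0.9278
p_lower = 25/97 = 0.2577
D = 0.9278 - 0.2577 = 0.6701

0.6701


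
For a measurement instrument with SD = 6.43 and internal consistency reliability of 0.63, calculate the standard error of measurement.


SEM = SD * sqrt(1 - rxx)
SEM = 6.43 * sqrt(1 - 0.63)
SEM = 6.43 * sqrt(0.37) = 6.43 * 0.608276
SEM = 3.9112

3.9112


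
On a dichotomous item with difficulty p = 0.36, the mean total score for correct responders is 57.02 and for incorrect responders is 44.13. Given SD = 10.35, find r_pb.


q = 1 - p = 0.64
rpb = ((M1 - M0) / SD) * sqrt(p * q)
rpb = ((57.02 - 44.13) / 10.35) * sqrt(0.36 * 0.64)
rpb = 0.5978

0.5978


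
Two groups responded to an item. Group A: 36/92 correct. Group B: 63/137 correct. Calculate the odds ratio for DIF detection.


Odds_A = 36/56 = 0.6429
Odds_B = 63/74 = 0.8514
OR = Odds_A / Odds_B = 0.6429 / 0.8514
Exactly, OR = (36 * 74) / (56 * 63) = 2664 / 3528
OR = 0.7551

0.7551


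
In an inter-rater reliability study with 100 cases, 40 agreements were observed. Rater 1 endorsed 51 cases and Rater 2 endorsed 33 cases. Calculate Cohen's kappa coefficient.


P_o = 40/100 = 0.4
P_e = (51*33 + 49*67) / 10000 = 0.4966
kappa = (P_o - P_e) / (1 - P_e)
kappa = (0.4 - 0.4966) / (1 - 0.4966)
kappa = -0.1919

-0.1919


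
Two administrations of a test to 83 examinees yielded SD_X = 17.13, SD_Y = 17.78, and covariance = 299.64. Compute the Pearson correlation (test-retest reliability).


r = cov(X,Y) / (SD_X * SD_Y)
r = 299.64 / (17.13 * 17.78)
r = 299.64 / 304.5714
r = 0.9838

0.9838


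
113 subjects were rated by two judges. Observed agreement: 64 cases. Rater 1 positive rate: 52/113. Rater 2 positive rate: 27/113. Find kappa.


P_o = 64/113 = 0.566372
P_e = (52*27 + 61*86) / 12769 = 0.520793
kappa = (P_o - P_e) / (1 - P_e)
kappa = (0.566372 - 0.520793) / (1 - 0.520793)
kappa = 0.0951

0.0951


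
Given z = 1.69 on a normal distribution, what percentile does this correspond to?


CDF(z) = 0.5 * (1 + erf(z/sqrt(2)))
erf(1.195) = 0.909
CDF = 0.9545
Percentile rank = 0.9545 * 100 = 95.45

95.45


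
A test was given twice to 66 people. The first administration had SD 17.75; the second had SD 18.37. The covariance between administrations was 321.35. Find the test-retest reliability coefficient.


r = cov(X,Y) / (SD_X * SD_Y)
r = 321.35 / (17.75 * 18.37)
r = 321.35 / 326.0675
r = 0.9855

0.9855


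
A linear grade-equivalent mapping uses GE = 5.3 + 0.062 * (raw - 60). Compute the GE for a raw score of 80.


raw - median = 80 - 60 = 20
slope * diff = 0.062 * 20 = 1.24
GE = 5.3 + 1.24
GE = 6.54

6.54


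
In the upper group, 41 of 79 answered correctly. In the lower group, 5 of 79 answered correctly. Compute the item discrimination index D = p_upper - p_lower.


p_upper = 41/79 = 0.519
p_lower = 5/79 = 0.0633
D = 0.519 - 0.0633 = 0.4557

0.4557


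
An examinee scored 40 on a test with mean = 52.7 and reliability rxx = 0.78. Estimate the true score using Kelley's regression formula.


T_est = rxx * X + (1 - rxx) * mean
T_est = 0.78 * 40 + 0.22 * 52.7
T_est = 31.2 + 11.594
T_est = 42.794

42.794


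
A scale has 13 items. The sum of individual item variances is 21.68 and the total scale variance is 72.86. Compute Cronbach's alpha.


alpha = (k/(k-1)) * (1 - sum(si^2)/s_total^2)
= (13/12) * (1 - 21.68/72.86)
alpha = 0.761

0.761


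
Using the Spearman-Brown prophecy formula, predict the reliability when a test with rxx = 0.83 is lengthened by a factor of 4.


r_new = (n * rxx) / (1 + (n-1) * rxx)
r_new = (4 * 0.83) / (1 + 3 * 0.83)
r_new = 3.32 / 3.49
r_new = 0.9513

0.9513


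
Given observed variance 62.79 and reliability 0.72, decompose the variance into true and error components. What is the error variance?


var_true = rxx * var_obs = 0.72 * 62.79 = 45.2088
var_error = var_obs - var_true
var_error = 62.79 - 45.2088
var_error = 17.5812

17.5812


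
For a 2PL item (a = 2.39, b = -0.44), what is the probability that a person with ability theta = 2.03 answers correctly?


a*(theta - b) = 2.39 * (2.03 - -0.44) = 5.9033
exp(-5.9033) = 0.0027
P = 1 / (1 + 0.0027)
P = 0.9973

0.9973


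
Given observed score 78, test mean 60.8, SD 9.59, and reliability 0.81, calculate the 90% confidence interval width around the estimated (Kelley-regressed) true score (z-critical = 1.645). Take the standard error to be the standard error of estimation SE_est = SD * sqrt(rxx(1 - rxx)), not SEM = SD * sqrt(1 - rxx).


True score estimate = 0.81*78 + 0.19*60.8 = 74.732
SE_est = SD * sqrt(rxx * (1 - rxx)) = 9.59 * sqrt(0.81 * 0.19) = 9.59 * sqrt(0.1539) = 3.762166
CI = T_est +/- z * SE_est, so width = 2 * z * SE_est = 2 * 1.645 * 3.762166
Width = 12.3775

12.3775


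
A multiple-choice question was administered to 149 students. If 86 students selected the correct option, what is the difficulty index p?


Item difficulty p = number correct / total examinees
p = 86 / 149
p = 0.5772

0.5772


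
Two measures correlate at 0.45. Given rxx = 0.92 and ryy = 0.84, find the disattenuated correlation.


r_corrected = rxy / sqrt(rxx * ryy)
= 0.45 / sqrt(0.92 * 0.84)
= 0.45 / sqrt(0.7728)
= 0.45 / 0.87909
r_corrected = 0.5119

0.5119


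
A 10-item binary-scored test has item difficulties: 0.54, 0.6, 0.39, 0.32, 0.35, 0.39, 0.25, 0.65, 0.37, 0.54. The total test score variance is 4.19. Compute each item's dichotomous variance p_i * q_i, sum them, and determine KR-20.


For each item, compute p_i * q_i:
  Item 1: 0.54 * 0.46 = 0.2484
  Item 2: 0.6 * 0.4 = 0.24
  Item 3: 0.39 * 0.61 = 0.2379
  Item 4: 0.32 * 0.68 = 0.2176
  Item 5: 0.35 * 0.65 = 0.2275
  Item 6: 0.39 * 0.61 = 0.2379
  Item 7: 0.25 * 0.75 = 0.1875
  Item 8: 0.65 * 0.35 = 0.2275
  Item 9: 0.37 * 0.63 = 0.2331
  Item 10: 0.54 * 0.46 = 0.2484
Sum(p_i * q_i) = 0.2484 + 0.24 + 0.2379 + 0.2176 + 0.2275 + 0.2379 + 0.1875 + 0.2275 + 0.2331 + 0.2484 = 2.3058
KR-20 = (k/(k-1)) * (1 - Sum(p_i*q_i) / Var_total)
= (10/9) * (1 - 2.3058/4.19)
= 1.1111 * 0.4497
KR-20 = 0.4997

0.4997


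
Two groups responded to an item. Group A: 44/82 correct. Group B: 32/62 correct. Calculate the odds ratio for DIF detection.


Odds_A = 44/38 = 1.1579
Odds_B = 32/30 = 1.0667
OR = Odds_A / Odds_B = 1.1579 / 1.0667
Exactly, OR = (44 * 30) / (38 * 32) = 1320 / 1216
OR = 1.0855

1.0855


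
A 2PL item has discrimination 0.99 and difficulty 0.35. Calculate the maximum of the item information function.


For 2PL, max info at theta = b = 0.35
I_max = a^2 / 4 = 0.99^2 / 4
= 0.9801 / 4
I_max = 0.245

0.245


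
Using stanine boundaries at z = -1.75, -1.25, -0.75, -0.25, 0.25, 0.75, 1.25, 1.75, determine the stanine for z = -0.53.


Stanine boundaries: [-1.75, -1.25, -0.75, -0.25, 0.25, 0.75, 1.25, 1.75]
z = -0.53
Check each boundary:
  z >= -1.75 -> could be stanine 2
  z >= -1.25 -> could be stanine 3
  z >= -0.75 -> could be stanine 4
  z < -0.25
  z < 0.25
  z < 0.75
  z < 1.25
  z < 1.75
Highest qualifying boundary gives stanine = 4

4


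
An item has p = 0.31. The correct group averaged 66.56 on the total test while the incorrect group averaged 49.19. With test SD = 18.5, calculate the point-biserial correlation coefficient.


q = 1 - p = 0.69
rpb = ((M1 - M0) / SD) * sqrt(p * q)
rpb = ((66.56 - 49.19) / 18.5) * sqrt(0.31 * 0.69)
rpb = 0.4342

0.4342


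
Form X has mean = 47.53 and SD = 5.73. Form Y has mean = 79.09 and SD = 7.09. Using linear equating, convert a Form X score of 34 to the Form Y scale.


slope = SD_Y / SD_X = 7.09 / 5.73 ~ 1.2373
intercept = mean_Y - slope * mean_X = 79.09 - (7.09 / 5.73) * 47.53 ~ 20.2789
Y = slope * X + intercept. To avoid rounding drift from the rounded slope/intercept, evaluate the equivalent form Y = mean_Y + SD_Y * (X - mean_X) / SD_X at full precision:
Y = 79.09 + 7.09 * (34 - 47.53) / 5.73
Y = 79.09 - 7.09 * 13.53 / 5.73
Y = 79.09 - 95.9277 / 5.73
Y = 79.09 - 16.7413
Y = 62.3487

62.3487


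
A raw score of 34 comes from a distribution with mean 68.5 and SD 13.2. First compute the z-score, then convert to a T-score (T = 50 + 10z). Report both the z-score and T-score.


z = (X - mean) / SD = (34 - 68.5) / 13.2
z = -34.5 / 13.2
z = -2.6136
T-score = T = 50 + 10z
Carry z at full precision (z = -34.5 / 13.2) into the conversion:
T-score = 50 + 10 * (-34.5 / 13.2) = 50 + -345 / 13.2
T-score = 50 + -26.1364
T-score = 23.8636

23.8636


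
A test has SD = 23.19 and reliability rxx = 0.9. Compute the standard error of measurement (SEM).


SEM = SD * sqrt(1 - rxx)
SEM = 23.19 * sqrt(1 - 0.9)
SEM = 23.19 * sqrt(0.1) = 23.19 * 0.316228
SEM = 7.3333

7.3333


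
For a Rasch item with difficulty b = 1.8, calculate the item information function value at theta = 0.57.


P = 1/(1+exp(-(0.57-1.8))) = 0.2262
I = P*(1-P) = 0.2262 * 0.7738
I = 0.175

0.175


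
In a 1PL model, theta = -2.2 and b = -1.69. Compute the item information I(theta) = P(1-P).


P = 1/(1+exp(-(-2.2--1.69))) = 0.3752
I = P*(1-P) = 0.3752 * 0.6248
I = 0.2344

0.2344


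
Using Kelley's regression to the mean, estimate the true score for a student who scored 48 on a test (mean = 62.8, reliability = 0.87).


T_est = rxx * X + (1 - rxx) * mean
T_est = 0.87 * 48 + 0.13 * 62.8
T_est = 41.76 + 8.164
T_est = 49.924

49.924


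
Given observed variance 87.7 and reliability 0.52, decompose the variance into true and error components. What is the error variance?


var_true = rxx * var_obs = 0.52 * 87.7 = 45.604
var_error = var_obs - var_true
var_error = 87.7 - 45.604
var_error = 42.096

42.096


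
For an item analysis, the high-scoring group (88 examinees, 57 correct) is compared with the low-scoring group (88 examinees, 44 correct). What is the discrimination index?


p_upper = 57/88 = 0.6477
p_lower = 44/88 = 0.5
D = 0.6477 - 0.5 = 0.1477

0.1477


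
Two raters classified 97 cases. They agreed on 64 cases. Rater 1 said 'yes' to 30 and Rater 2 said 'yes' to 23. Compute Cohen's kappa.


P_o = 64/97 = 0.659794
P_e = (30*23 + 67*74) / 9409 = 0.600276
kappa = (P_o - P_e) / (1 - P_e)
kappa = (0.659794 - 0.600276) / (1 - 0.600276)
kappa = 0.1489

0.1489


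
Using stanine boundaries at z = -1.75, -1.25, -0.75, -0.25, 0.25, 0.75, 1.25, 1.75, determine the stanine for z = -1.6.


Stanine boundaries: [-1.75, -1.25, -0.75, -0.25, 0.25, 0.75, 1.25, 1.75]
z = -1.6
Check each boundary:
  z >= -1.75 -> could be stanine 2
  z < -1.25
  z < -0.75
  z < -0.25
  z < 0.25
  z < 0.75
  z < 1.25
  z < 1.75
Highest qualifying boundary gives stanine = 2

2


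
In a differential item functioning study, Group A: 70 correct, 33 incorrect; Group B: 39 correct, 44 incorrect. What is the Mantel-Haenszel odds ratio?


Odds_A = 70/33 = 2.1212
Odds_B = 39/44 = 0.8864
OR = Odds_A / Odds_B = 2.1212 / 0.8864
Exactly, OR = (70 * 44) / (33 * 39) = 3080 / 1287
OR = 2.3932

2.3932


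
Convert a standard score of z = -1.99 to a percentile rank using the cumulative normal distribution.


CDF(z) = 0.5 * (1 + erf(z/sqrt(2)))
erf(-1.4071) = -0.9534
CDF = 0.0233
Percentile rank = 0.0233 * 100 = 2.33

2.33


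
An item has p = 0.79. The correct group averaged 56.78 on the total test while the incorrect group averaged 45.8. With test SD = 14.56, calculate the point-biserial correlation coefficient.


q = 1 - p = 0.21
rpb = ((M1 - M0) / SD) * sqrt(p * q)
rpb = ((56.78 - 45.8) / 14.56) * sqrt(0.79 * 0.21)
rpb = 0.3072

0.3072


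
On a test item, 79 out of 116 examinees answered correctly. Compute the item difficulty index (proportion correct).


Item difficulty p = number correct / total examinees
p = 79 / 116
p = 0.681

0.681


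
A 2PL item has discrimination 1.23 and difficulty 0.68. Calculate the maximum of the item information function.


For 2PL, max info at theta = b = 0.68
I_max = a^2 / 4 = 1.23^2 / 4
= 1.5129 / 4
I_max = 0.3782

0.3782


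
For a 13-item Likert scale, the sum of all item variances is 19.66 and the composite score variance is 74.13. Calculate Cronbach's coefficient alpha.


alpha = (k/(k-1)) * (1 - sum(si^2)/s_total^2)
= (13/12) * (1 - 19.66/74.13)
alpha = 0.796

0.796


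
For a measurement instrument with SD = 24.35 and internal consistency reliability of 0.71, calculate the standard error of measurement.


SEM = SD * sqrt(1 - rxx)
SEM = 24.35 * sqrt(1 - 0.71)
SEM = 24.35 * sqrt(0.29) = 24.35 * 0.538516
SEM = 13.1129

13.1129


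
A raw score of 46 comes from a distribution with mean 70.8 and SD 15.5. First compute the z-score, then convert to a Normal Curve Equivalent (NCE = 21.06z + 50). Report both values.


z = (X - mean) / SD = (46 - 70.8) / 15.5
z = -24.8 / 15.5
z = -1.6
NCE = NCE = 21.06z + 50
Carry z at full precision (z = -24.8 / 15.5) into the conversion:
NCE = 21.06 * (-24.8 / 15.5) + 50 = -522.288 / 15.5 + 50
NCE = -33.696 + 50
NCE = 16.304

16.304


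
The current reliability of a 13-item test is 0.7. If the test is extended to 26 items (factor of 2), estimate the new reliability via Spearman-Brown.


r_new = (n * rxx) / (1 + (n-1) * rxx)
r_new = (2 * 0.7) / (1 + 1 * 0.7)
r_new = 1.4 / 1.7
r_new = 0.8235

0.8235


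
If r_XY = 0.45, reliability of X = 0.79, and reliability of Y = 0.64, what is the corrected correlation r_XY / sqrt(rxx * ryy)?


r_corrected = rxy / sqrt(rxx * ryy)
= 0.45 / sqrt(0.79 * 0.64)
= 0.45 / sqrt(0.5056)
= 0.45 / 0.711056
r_corrected = 0.6329

0.6329


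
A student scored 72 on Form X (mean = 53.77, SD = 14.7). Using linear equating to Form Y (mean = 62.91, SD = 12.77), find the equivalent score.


slope = SD_Y / SD_X = 12.77 / 14.7 ~ 0.8687
intercept = mean_Y - slope * mean_X = 62.91 - (12.77 / 14.7) * 53.77 ~ 16.1996
Y = slope * X + intercept. To avoid rounding drift from the rounded slope/intercept, evaluate the equivalent form Y = mean_Y + SD_Y * (X - mean_X) / SD_X at full precision:
Y = 62.91 + 12.77 * (72 - 53.77) / 14.7
Y = 62.91 + 12.77 * 18.23 / 14.7
Y = 62.91 + 232.7971 / 14.7
Y = 62.91 + 15.8365
Y = 78.7465

78.7465


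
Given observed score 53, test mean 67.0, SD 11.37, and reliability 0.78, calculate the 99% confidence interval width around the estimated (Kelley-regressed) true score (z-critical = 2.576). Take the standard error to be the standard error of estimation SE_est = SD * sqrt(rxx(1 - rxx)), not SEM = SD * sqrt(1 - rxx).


True score estimate = 0.78*53 + 0.22*67.0 = 56.08
SE_est = SD * sqrt(rxx * (1 - rxx)) = 11.37 * sqrt(0.78 * 0.22) = 11.37 * sqrt(0.1716) = 4.70998
CI = T_est +/- z * SE_est, so width = 2 * z * SE_est = 2 * 2.576 * 4.70998
Width = 24.2658

24.2658


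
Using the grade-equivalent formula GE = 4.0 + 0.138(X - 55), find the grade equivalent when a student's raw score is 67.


raw - median = 67 - 55 = 12
slope * diff = 0.138 * 12 = 1.656
GE = 4.0 + 1.656
GE = 5.656

5.656


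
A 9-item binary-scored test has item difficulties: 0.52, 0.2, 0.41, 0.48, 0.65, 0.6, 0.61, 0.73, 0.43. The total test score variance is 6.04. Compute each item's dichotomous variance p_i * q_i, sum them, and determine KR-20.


For each item, compute p_i * q_i:
  Item 1: 0.52 * 0.48 = 0.2496
  Item 2: 0.2 * 0.8 = 0.16
  Item 3: 0.41 * 0.59 = 0.2419
  Item 4: 0.48 * 0.52 = 0.2496
  Item 5: 0.65 * 0.35 = 0.2275
  Item 6: 0.6 * 0.4 = 0.24
  Item 7: 0.61 * 0.39 = 0.2379
  Item 8: 0.73 * 0.27 = 0.1971
  Item 9: 0.43 * 0.57 = 0.2451
Sum(p_i * q_i) = 0.2496 + 0.16 + 0.2419 + 0.2496 + 0.2275 + 0.24 + 0.2379 + 0.1971 + 0.2451 = 2.0487
KR-20 = (k/(k-1)) * (1 - Sum(p_i*q_i) / Var_total)
= (9/8) * (1 - 2.0487/6.04)
= 1.125 * 0.6608
KR-20 = 0.7434

0.7434


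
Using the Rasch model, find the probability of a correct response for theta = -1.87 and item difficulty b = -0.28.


theta - b = -1.87 - -0.28 = -1.59
exp(-(theta - b)) = exp(1.59) = 4.9037
P = 1 / (1 + 4.9037)
P = 0.1694

0.1694


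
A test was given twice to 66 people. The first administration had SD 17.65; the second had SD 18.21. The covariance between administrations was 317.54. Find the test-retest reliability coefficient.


r = cov(X,Y) / (SD_X * SD_Y)
r = 317.54 / (17.65 * 18.21)
r = 317.54 / 321.4065
r = 0.988

0.988


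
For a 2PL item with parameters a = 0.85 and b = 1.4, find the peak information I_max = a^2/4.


For 2PL, max info at theta = b = 1.4
I_max = a^2 / 4 = 0.85^2 / 4
= 0.7225 / 4
I_max = 0.1806

0.1806


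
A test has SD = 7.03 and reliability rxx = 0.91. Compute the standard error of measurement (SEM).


SEM = SD * sqrt(1 - rxx)
SEM = 7.03 * sqrt(1 - 0.91)
SEM = 7.03 * sqrt(0.09) = 7.03 * 0.3
SEM = 2.109

2.109


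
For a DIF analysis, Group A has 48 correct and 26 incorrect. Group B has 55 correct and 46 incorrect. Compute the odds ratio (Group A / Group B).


Odds_A = 48/26 = 1.8462
Odds_B = 55/46 = 1.1957
OR = Odds_A / Odds_B = 1.8462 / 1.1957
Exactly, OR = (48 * 46) / (26 * 55) = 2208 / 1430
OR = 1.5441

1.5441


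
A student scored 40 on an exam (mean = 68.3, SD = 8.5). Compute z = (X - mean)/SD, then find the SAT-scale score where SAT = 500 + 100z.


z = (X - mean) / SD = (40 - 68.3) / 8.5
z = -28.3 / 8.5
z = -3.3294
SAT-scale = SAT = 500 + 100z
Carry z at full precision (z = -28.3 / 8.5) into the conversion:
SAT-scale = 500 + 100 * (-28.3 / 8.5) = 500 + -2830 / 8.5
SAT-scale = 500 + -332.9412
SAT-scale = 167.0588

167.0588


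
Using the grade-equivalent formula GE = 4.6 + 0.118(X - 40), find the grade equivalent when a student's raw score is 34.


raw - median = 34 - 40 = -6
slope * diff = 0.118 * -6 = -0.708
GE = 4.6 + -0.708
GE = 3.892

3.892


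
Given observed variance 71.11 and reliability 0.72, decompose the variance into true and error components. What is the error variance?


var_true = rxx * var_obs = 0.72 * 71.11 = 51.1992
var_error = var_obs - var_true
var_error = 71.11 - 51.1992
var_error = 19.9108

19.9108


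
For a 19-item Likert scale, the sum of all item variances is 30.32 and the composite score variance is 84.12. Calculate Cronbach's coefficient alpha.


alpha = (k/(k-1)) * (1 - sum(si^2)/s_total^2)
= (19/18) * (1 - 30.32/84.12)
alpha = 0.6751

0.6751


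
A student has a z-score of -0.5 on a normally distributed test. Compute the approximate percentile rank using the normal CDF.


CDF(z) = 0.5 * (1 + erf(z/sqrt(2)))
erf(-0.3536) = -0.3829
CDF = 0.3085
Percentile rank = 0.3085 * 100 = 30.85

30.85


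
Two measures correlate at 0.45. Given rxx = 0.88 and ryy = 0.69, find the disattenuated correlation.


r_corrected = rxy / sqrt(rxx * ryy)
= 0.45 / sqrt(0.88 * 0.69)
= 0.45 / sqrt(0.6072)
= 0.45 / 0.77923
r_corrected = 0.5775

0.5775


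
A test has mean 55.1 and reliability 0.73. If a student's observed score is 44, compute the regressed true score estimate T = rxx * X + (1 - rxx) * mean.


T_est = rxx * X + (1 - rxx) * mean
T_est = 0.73 * 44 + 0.27 * 55.1
T_est = 32.12 + 14.877
T_est = 46.997

46.997


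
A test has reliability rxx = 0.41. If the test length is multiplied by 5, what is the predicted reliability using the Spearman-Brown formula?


r_new = (n * rxx) / (1 + (n-1) * rxx)
r_new = (5 * 0.41) / (1 + 4 * 0.41)
r_new = 2.05 / 2.64
r_new = 0.7765

0.7765


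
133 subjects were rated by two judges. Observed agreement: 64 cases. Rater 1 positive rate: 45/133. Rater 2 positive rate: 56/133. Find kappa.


P_o = 64/133 = 0.481203
P_e = (45*56 + 88*77) / 17689 = 0.525524
kappa = (P_o - P_e) / (1 - P_e)
kappa = (0.481203 - 0.525524) / (1 - 0.525524)
kappa = -0.0934

-0.0934


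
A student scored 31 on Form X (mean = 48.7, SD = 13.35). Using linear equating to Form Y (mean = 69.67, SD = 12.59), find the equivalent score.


slope = SD_Y / SD_X = 12.59 / 13.35 ~ 0.9431
intercept = mean_Y - slope * mean_X = 69.67 - (12.59 / 13.35) * 48.7 ~ 23.7424
Y = slope * X + intercept. To avoid rounding drift from the rounded slope/intercept, evaluate the equivalent form Y = mean_Y + SD_Y * (X - mean_X) / SD_X at full precision:
Y = 69.67 + 12.59 * (31 - 48.7) / 13.35
Y = 69.67 - 12.59 * 17.7 / 13.35
Y = 69.67 - 222.843 / 13.35
Y = 69.67 - 16.6924
Y = 52.9776

52.9776


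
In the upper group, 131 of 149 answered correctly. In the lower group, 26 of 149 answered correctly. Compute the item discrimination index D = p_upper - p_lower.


p_upper = 131/149 = 0.8792
p_lower = 26/149 = 0.1745
D = 0.8792 - 0.1745 = 0.7047

0.7047


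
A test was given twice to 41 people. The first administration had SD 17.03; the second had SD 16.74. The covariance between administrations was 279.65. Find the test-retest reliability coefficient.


r = cov(X,Y) / (SD_X * SD_Y)
r = 279.65 / (17.03 * 16.74)
r = 279.65 / 285.0822
r = 0.9809

0.9809


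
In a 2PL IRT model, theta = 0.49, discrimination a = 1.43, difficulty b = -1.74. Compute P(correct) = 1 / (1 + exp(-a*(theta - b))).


a*(theta - b) = 1.43 * (0.49 - -1.74) = 3.1889
exp(-3.1889) = 0.0412
P = 1 / (1 + 0.0412)
P = 0.9604

0.9604


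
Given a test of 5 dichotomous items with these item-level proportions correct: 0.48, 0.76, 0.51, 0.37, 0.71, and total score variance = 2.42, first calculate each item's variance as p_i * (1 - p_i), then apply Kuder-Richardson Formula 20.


For each item, compute p_i * q_i:
  Item 1: 0.48 * 0.52 = 0.2496
  Item 2: 0.76 * 0.24 = 0.1824
  Item 3: 0.51 * 0.49 = 0.2499
  Item 4: 0.37 * 0.63 = 0.2331
  Item 5: 0.71 * 0.29 = 0.2059
Sum(p_i * q_i) = 0.2496 + 0.1824 + 0.2499 + 0.2331 + 0.2059 = 1.1209
KR-20 = (k/(k-1)) * (1 - Sum(p_i*q_i) / Var_total)
= (5/4) * (1 - 1.1209/2.42)
= 1.25 * 0.5368
KR-20 = 0.671

0.671


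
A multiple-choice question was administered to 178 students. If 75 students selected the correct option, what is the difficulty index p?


Item difficulty p = number correct / total examinees
p = 75 / 178
p = 0.4213

0.4213


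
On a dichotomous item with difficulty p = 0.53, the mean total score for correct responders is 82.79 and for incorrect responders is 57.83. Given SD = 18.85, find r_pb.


q = 1 - p = 0.47
rpb = ((M1 - M0) / SD) * sqrt(p * q)
rpb = ((82.79 - 57.83) / 18.85) * sqrt(0.53 * 0.47)
rpb = 0.6609

0.6609


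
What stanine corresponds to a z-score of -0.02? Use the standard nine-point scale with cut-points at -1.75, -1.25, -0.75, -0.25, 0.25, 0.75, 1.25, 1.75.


Stanine boundaries: [-1.75, -1.25, -0.75, -0.25, 0.25, 0.75, 1.25, 1.75]
z = -0.02
Check each boundary:
  z >= -1.75 -> could be stanine 2
  z >= -1.25 -> could be stanine 3
  z >= -0.75 -> could be stanine 4
  z >= -0.25 -> could be stanine 5
  z < 0.25
  z < 0.75
  z < 1.25
  z < 1.75
Highest qualifying boundary gives stanine = 5

5


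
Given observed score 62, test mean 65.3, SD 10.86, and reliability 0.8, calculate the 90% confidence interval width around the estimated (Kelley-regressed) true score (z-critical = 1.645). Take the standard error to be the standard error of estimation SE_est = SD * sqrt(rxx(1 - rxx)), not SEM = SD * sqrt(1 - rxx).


True score estimate = 0.8*62 + 0.2*65.3 = 62.66
SE_est = SD * sqrt(rxx * (1 - rxx)) = 10.86 * sqrt(0.8 * 0.2) = 10.86 * sqrt(0.16) = 4.344
CI = T_est +/- z * SE_est, so width = 2 * z * SE_est = 2 * 1.645 * 4.344
Width = 14.2918

14.2918


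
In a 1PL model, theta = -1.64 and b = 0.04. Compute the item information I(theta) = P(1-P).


P = 1/(1+exp(-(-1.64-0.04))) = 0.1571
I = P*(1-P) = 0.1571 * 0.8429
I = 0.1324

0.1324


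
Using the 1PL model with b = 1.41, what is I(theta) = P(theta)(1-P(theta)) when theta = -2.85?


P = 1/(1+exp(-(-2.85-1.41))) = 0.0139
I = P*(1-P) = 0.0139 * 0.9861
I = 0.0137

0.0137


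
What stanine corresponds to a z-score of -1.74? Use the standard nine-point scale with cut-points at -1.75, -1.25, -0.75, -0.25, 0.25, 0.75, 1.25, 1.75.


Stanine boundaries: [-1.75, -1.25, -0.75, -0.25, 0.25, 0.75, 1.25, 1.75]
z = -1.74
Check each boundary:
  z >= -1.75 -> could be stanine 2
  z < -1.25
  z < -0.75
  z < -0.25
  z < 0.25
  z < 0.75
  z < 1.25
  z < 1.75
Highest qualifying boundary gives stanine = 2

2
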